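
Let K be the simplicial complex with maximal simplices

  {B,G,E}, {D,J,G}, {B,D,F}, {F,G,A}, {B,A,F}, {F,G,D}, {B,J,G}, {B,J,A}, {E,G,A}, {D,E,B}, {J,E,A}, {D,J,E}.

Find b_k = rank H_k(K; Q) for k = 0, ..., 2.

b_0 = 1, b_1 = 0, b_2 = 0.

K has 7 vertices, 18 edges, 12 triangles.
rank ∂_0 = 0, rank ∂_1 = 6 ⇒ b_0 = 7 − 0 − 6 = 1; all invariant factors of ∂_1 are 1 so no torsion. So H_0 ≅ Z.
rank ∂_1 = 6, rank ∂_2 = 12 ⇒ b_1 = 18 − 6 − 12 = 0; ∂_2 has invariant factor(s) [2] giving torsion. So H_1 ≅ Z_2.
rank ∂_2 = 12, rank ∂_3 = 0 ⇒ b_2 = 12 − 12 − 0 = 0. So H_2 ≅ 0.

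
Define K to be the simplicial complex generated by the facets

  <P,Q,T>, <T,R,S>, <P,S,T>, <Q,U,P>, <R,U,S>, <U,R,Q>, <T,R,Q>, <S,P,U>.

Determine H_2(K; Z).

Take the total order P < Q < R < S < T < U on the vertex set. Then K (dimension 2) consists of the simplices:

  0-simplices (6): P, Q, R, S, T, U
  1-simplices (12): PQ, PS, PT, PU, QR, QT, QU, RS, RT, RU, ST, SU
  2-simplices (8): PQT, PQU, PST, PSU, QRT, QRU, RST, RSU

giving chain groups C_0 ≅ Z^6, C_1 ≅ Z^12, C_2 ≅ Z^8.

The boundary map ∂_1: C_1 → C_0 sends each edge [p,q] (with p < q) to q − p.
The resulting 6×12 matrix has rank 5, and its Smith normal form has invariant factors (1,1,1,1,1).

∂_2: C_2 → C_1 sends each 2-simplex [p,q,r] to [q,r] − [p,r] + [p,q]. For instance
  ∂RST = ST − RT + RS,
  ∂PST = ST − PT + PS.
The 12×8 boundary matrix has rank 7 and Smith normal form diag(1,1,1,1,1,1,1).

From H_k ≅ ker(∂_k) / im(∂_{k+1}) we obtain:

  H_2: rank ker ∂_2 − rank ∂_3 = (8 − 7) − 0 = 1, and there is no ∂_3, so H_2 ≅ Z.

(K is a triangulation of the 2-sphere S^2.)

H_2 ≅ Z.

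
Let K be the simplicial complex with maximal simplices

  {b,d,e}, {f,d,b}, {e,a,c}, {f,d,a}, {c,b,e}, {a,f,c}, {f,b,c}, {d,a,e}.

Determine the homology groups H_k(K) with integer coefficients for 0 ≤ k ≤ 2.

H_0 ≅ Z,  H_1 = 0,  H_2 ≅ Z.

We work with the vertex ordering a < b < c < d < e < f. The simplices of K, each written with vertices in increasing order, are:

  0-simplices (6): a, b, c, d, e, f
  1-simplices (12): ac, ad, ae, af, bc, bd, be, bf, ce, cf, de, df
  2-simplices (8): ace, acf, ade, adf, bce, bcf, bde, bdf

giving chain groups C_0 ≅ Z^6, C_1 ≅ Z^12, C_2 ≅ Z^8.

Boundary ∂_1: C_1 → C_0 is given by ∂[p,q] = [q] − [p].
The resulting 6×12 matrix has rank 5, and its Smith normal form has invariant factors (1,1,1,1,1).

∂_2: C_2 → C_1 acts by ∂[p,q,r] = [q,r] − [p,r] + [p,q]. For instance
  ∂bcf = cf − bf + bc,
  ∂bce = ce − be + bc.
As a 12×8 matrix over Z this has rank 7, with invariant factors (1,1,1,1,1,1,1).

From H_k ≅ ker(∂_k) / im(∂_{k+1}) we obtain:

  H_0: rank C_0 − rank ∂_1 = 6 − 5 = 1, and the invariant factors of ∂_1 are all 1, so H_0 ≅ Z.
  H_1: rank ker ∂_1 − rank ∂_2 = (12 − 5) − 7 = 0, and the invariant factors of ∂_2 are all 1, so H_1 ≅ 0.
  H_2: rank ker ∂_2 − rank ∂_3 = (8 − 7) − 0 = 1, and there is no ∂_3, so H_2 ≅ Z.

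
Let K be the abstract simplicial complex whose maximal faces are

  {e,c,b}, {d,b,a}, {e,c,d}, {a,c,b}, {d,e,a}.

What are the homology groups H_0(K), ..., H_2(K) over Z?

H_0 ≅ Z,  H_1 ≅ Z,  H_2 = 0.

Take the total order a < b < c < d < e on the vertex set. Then K (dimension 2) consists of the simplices:

  0-simplices (5): a, b, c, d, e
  1-simplices (10): ab, ac, ad, ae, bc, bd, be, cd, ce, de
  2-simplices (5): abc, abd, ade, bce, cde

so the chain groups are C_0 ≅ Z^5, C_1 ≅ Z^10, C_2 ≅ Z^5.

∂_1: C_1 → C_0 maps an edge to its endpoints' difference, ∂[p,q] = q − p. For instance
  ∂de = e − d.
As a 5×10 matrix over Z this has rank 4, with invariant factors (1,1,1,1).

Boundary ∂_2: C_2 → C_1 maps a triangle to the signed sum of its edges. For instance
  ∂cde = de − ce + cd,
  ∂abd = bd − ad + ab.
The resulting 10×5 matrix has rank 5, and its Smith normal form has invariant factors (1,1,1,1,1).

Computing H_k = (kernel of ∂_k) / (image of ∂_{k+1}):

  H_0: rank C_0 − rank ∂_1 = 5 − 4 = 1, and the invariant factors of ∂_1 are all 1, so H_0 = Z.
  H_1: rank ker ∂_1 − rank ∂_2 = (10 − 4) − 5 = 1, and the invariant factors of ∂_2 are all 1, so H_1 = Z.
  H_2: rank ker ∂_2 − rank ∂_3 = (5 − 5) − 0 = 0, and there is no ∂_3, so H_2 = 0.

As a check, the Euler characteristic is 5 − 10 + 5 = 0, which agrees with 1 − 1 + 0 = 0.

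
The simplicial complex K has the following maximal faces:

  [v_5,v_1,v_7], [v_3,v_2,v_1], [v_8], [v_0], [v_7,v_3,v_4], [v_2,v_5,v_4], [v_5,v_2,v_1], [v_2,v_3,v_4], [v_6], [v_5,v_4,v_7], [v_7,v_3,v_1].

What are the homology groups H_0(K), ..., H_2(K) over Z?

H_0 ≅ Z^4,  H_1 = 0,  H_2 ≅ Z.

We work with the vertex ordering v_0 < v_1 < v_2 < v_3 < v_4 < v_5 < v_6 < v_7 < v_8. The simplices of K, each written with vertices in increasing order, are:

  0-simplices (9): [v_0], [v_1], [v_2], [v_3], [v_4], [v_5], [v_6], [v_7], [v_8]
  1-simplices (12): [v_1,v_2], [v_1,v_3], [v_1,v_5], [v_1,v_7], [v_2,v_3], [v_2,v_4], [v_2,v_5], [v_3,v_4], [v_3,v_7], [v_4,v_5], [v_4,v_7], [v_5,v_7]
  2-simplices (8): [v_1,v_2,v_3], [v_1,v_2,v_5], [v_1,v_3,v_7], [v_1,v_5,v_7], [v_2,v_3,v_4], [v_2,v_4,v_5], [v_3,v_4,v_7], [v_4,v_5,v_7]

Hence C_0 ≅ Z^9, C_1 ≅ Z^12, C_2 ≅ Z^8.

Boundary ∂_1: C_1 → C_0 is given by ∂[p,q] = [q] − [p]. For instance
  ∂[v_1,v_5] = [v_5] − [v_1].
This gives a 9×12 integer matrix of rank 5; reducing to Smith normal form yields diagonal entries (1,1,1,1,1).

Boundary ∂_2: C_2 → C_1 maps a triangle to the signed sum of its edges. For instance
  ∂[v_1,v_2,v_3] = [v_2,v_3] − [v_1,v_3] + [v_1,v_2],
  ∂[v_2,v_4,v_5] = [v_4,v_5] − [v_2,v_5] + [v_2,v_4].
As a 12×8 matrix over Z this has rank 7, with invariant factors (1,1,1,1,1,1,1).

Computing H_k = (kernel of ∂_k) / (image of ∂_{k+1}):

  H_0: rank C_0 − rank ∂_1 = 9 − 5 = 4, and the invariant factors of ∂_1 are all 1, so H_0 = Z^4.
  H_1: rank ker ∂_1 − rank ∂_2 = (12 − 5) − 7 = 0, and the invariant factors of ∂_2 are all 1, so H_1 = 0.
  H_2: rank ker ∂_2 − rank ∂_3 = (8 − 7) − 0 = 1, and there is no ∂_3, so H_2 = Z.

As a check, the Euler characteristic is 9 − 12 + 8 = 5, which agrees with 4 − 0 + 1 = 5.
(K is a triangulation of the disjoint union of the 2-sphere S^2 and a set of 3 points.)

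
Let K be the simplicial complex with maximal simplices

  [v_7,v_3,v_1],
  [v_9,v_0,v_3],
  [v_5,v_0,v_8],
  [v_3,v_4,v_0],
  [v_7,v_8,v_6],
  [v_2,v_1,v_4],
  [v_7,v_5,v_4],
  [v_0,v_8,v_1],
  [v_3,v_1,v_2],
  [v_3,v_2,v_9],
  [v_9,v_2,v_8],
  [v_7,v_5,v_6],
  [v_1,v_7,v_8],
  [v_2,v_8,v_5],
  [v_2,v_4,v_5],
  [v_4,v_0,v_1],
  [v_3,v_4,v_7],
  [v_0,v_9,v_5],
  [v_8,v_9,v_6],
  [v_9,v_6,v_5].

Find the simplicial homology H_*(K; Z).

H_0 = Z,  H_1 = Z × Z/2,  H_2 = 0.

Fix the vertex order v_0 < v_1 < v_2 < v_3 < v_4 < v_5 < v_6 < v_7 < v_8 < v_9 and write every simplex with vertices in increasing order. Then dim K = 2 and the simplices of K are:

  0-simplices (10): [v_0], [v_1], [v_2], [v_3], [v_4], [v_5], [v_6], [v_7], [v_8], [v_9]
  1-simplices (30): (30 of them)
  2-simplices (20): (20 of them)

so the chain groups are C_0 ≅ Z^10, C_1 ≅ Z^30, C_2 ≅ Z^20.

Boundary ∂_1: C_1 → C_0 sends each edge [p,q] (with p < q) to q − p. For instance
  ∂[v_0,v_8] = [v_8] − [v_0].
As a 10×30 matrix over Z this has rank 9, with invariant factors (1,1,1,1,1,1,1,1,1).

The boundary map ∂_2: C_2 → C_1 acts by ∂[p,q,r] = [q,r] − [p,r] + [p,q]. For instance
  ∂[v_1,v_2,v_3] = [v_2,v_3] − [v_1,v_3] + [v_1,v_2],
  ∂[v_6,v_8,v_9] = [v_8,v_9] − [v_6,v_9] + [v_6,v_8].
This gives a 30×20 integer matrix of rank 20; reducing to Smith normal form yields diagonal entries (1,1,1,1,1,1,1,1,1,1,1,1,1,1,1,1,1,1,1,2).

Reading off H_k = ker ∂_k / im ∂_{k+1}:

  H_0: rank C_0 − rank ∂_1 = 10 − 9 = 1, and the invariant factors of ∂_1 are all 1, so H_0 = Z.
  H_1: rank ker ∂_1 − rank ∂_2 = (30 − 9) − 20 = 1, and ∂_2 has invariant factor 2 > 1, so H_1 = Z × Z/2.
  H_2: rank ker ∂_2 − rank ∂_3 = (20 − 20) − 0 = 0, and there is no ∂_3, so H_2 = 0.

As a check, the Euler characteristic is 10 − 30 + 20 = 0, which agrees with 1 − 1 + 0 = 0.
(K is a triangulation of the Klein bottle.)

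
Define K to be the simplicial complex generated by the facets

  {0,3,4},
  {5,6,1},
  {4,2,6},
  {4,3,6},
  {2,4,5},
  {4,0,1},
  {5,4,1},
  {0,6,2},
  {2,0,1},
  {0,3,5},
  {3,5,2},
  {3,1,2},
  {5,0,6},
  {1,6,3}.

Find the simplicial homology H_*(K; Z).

Fix the vertex order 0 < 1 < 2 < 3 < 4 < 5 < 6 and write every simplex with vertices in increasing order. Then dim K = 2 and the simplices of K are:

  0-simplices (7): [0], [1], [2], [3], [4], [5], [6]
  1-simplices (21): [0,1], [0,2], [0,3], [0,4], [0,5], [0,6], [1,2], [1,3], [1,4], [1,5], [1,6], [2,3], [2,4], [2,5], [2,6], [3,4], [3,5], [3,6], [4,5], [4,6], [5,6]
  2-simplices (14): [0,1,2], [0,1,4], [0,2,6], [0,3,4], [0,3,5], [0,5,6], [1,2,3], [1,3,6], [1,4,5], [1,5,6], [2,3,5], [2,4,5], [2,4,6], [3,4,6]

Hence C_0 ≅ Z^7, C_1 ≅ Z^21, C_2 ≅ Z^14.

Boundary ∂_1: C_1 → C_0 maps an edge to its endpoints' difference, ∂[p,q] = q − p.
This gives a 7×21 integer matrix of rank 6; reducing to Smith normal form yields diagonal entries (1,1,1,1,1,1).

∂_2: C_2 → C_1 acts by ∂[p,q,r] = [q,r] − [p,r] + [p,q]. For instance
  ∂[0,3,4] = [3,4] − [0,4] + [0,3],
  ∂[0,1,2] = [1,2] − [0,2] + [0,1].
The resulting 21×14 matrix has rank 13, and its Smith normal form has invariant factors (1,1,1,1,1,1,1,1,1,1,1,1,1).

Now H_k = ker ∂_k / im ∂_{k+1}, so:

  H_0: rank C_0 − rank ∂_1 = 7 − 6 = 1, and the invariant factors of ∂_1 are all 1, so H_0 = Z.
  H_1: rank ker ∂_1 − rank ∂_2 = (21 − 6) − 13 = 2, and the invariant factors of ∂_2 are all 1, so H_1 = Z^2.
  H_2: rank ker ∂_2 − rank ∂_3 = (14 − 13) − 0 = 1, and there is no ∂_3, so H_2 = Z.

(K is a triangulation of the torus T^2.)

H_0 = Z,  H_1 = Z^2,  H_2 = Z.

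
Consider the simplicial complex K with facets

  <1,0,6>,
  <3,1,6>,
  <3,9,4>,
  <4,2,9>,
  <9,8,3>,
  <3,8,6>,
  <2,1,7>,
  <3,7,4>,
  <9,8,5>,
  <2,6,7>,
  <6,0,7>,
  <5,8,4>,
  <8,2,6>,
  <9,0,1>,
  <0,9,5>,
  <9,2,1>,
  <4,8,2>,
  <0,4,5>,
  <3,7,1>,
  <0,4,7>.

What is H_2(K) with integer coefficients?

We work with the vertex ordering 0 < 1 < 2 < 3 < 4 < 5 < 6 < 7 < 8 < 9. The simplices of K, each written with vertices in increasing order, are:

  0-simplices (10): [0], [1], [2], [3], [4], [5], [6], [7], [8], [9]
  1-simplices (30): (30 of them)
  2-simplices (20): (20 of them)

giving chain groups C_0 ≅ Z^10, C_1 ≅ Z^30, C_2 ≅ Z^20.

Boundary ∂_1: C_1 → C_0 is given by ∂[p,q] = [q] − [p]. For instance
  ∂[1,3] = [3] − [1].
This gives a 10×30 integer matrix of rank 9; reducing to Smith normal form yields diagonal entries (1,1,1,1,1,1,1,1,1).

∂_2: C_2 → C_1 acts by ∂[p,q,r] = [q,r] − [p,r] + [p,q]. For instance
  ∂[1,2,7] = [2,7] − [1,7] + [1,2],
  ∂[1,2,9] = [2,9] − [1,9] + [1,2].
This gives a 30×20 integer matrix of rank 20; reducing to Smith normal form yields diagonal entries (1,1,1,1,1,1,1,1,1,1,1,1,1,1,1,1,1,1,1,2).

Reading off H_k = ker ∂_k / im ∂_{k+1}:

  H_2: rank ker ∂_2 − rank ∂_3 = (20 − 20) − 0 = 0, and there is no ∂_3, so H_2 ≅ 0.

(K is a triangulation of the Klein bottle.)

H_2 = 0.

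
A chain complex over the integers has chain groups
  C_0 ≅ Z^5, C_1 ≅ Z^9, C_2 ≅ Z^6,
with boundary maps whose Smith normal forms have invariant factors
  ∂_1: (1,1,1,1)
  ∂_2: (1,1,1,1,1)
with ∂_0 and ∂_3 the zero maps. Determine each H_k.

H_0 = Z,  H_1 = 0,  H_2 = Z.

H_0: b_0 = 5 − 0 − 4 = 1; torsion from ∂_1 factors > 1: none. So H_0 = Z.
H_1: b_1 = 9 − 4 − 5 = 0; torsion from ∂_2 factors > 1: none. So H_1 = 0.
H_2: b_2 = 6 − 5 − 0 = 1; torsion from ∂_3 factors > 1: none. So H_2 = Z.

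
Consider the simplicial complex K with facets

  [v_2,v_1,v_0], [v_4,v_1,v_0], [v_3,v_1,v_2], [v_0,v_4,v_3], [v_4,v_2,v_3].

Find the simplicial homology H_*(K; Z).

H_0 ≅ Z,  H_1 ≅ Z,  H_2 = 0.

We work with the vertex ordering v_0 < v_1 < v_2 < v_3 < v_4. The simplices of K, each written with vertices in increasing order, are:

  0-simplices (5): [v_0], [v_1], [v_2], [v_3], [v_4]
  1-simplices (10): [v_0,v_1], [v_0,v_2], [v_0,v_3], [v_0,v_4], [v_1,v_2], [v_1,v_3], [v_1,v_4], [v_2,v_3], [v_2,v_4], [v_3,v_4]
  2-simplices (5): [v_0,v_1,v_2], [v_0,v_1,v_4], [v_0,v_3,v_4], [v_1,v_2,v_3], [v_2,v_3,v_4]

so the chain groups are C_0 ≅ Z^5, C_1 ≅ Z^10, C_2 ≅ Z^5.

Boundary ∂_1: C_1 → C_0 sends each edge [p,q] (with p < q) to q − p. For instance
  ∂[v_0,v_3] = [v_3] − [v_0].
The resulting 5×10 matrix has rank 4, and its Smith normal form has invariant factors (1,1,1,1).

∂_2: C_2 → C_1 sends each 2-simplex [p,q,r] to [q,r] − [p,r] + [p,q]. For instance
  ∂[v_0,v_3,v_4] = [v_3,v_4] − [v_0,v_4] + [v_0,v_3],
  ∂[v_0,v_1,v_4] = [v_1,v_4] − [v_0,v_4] + [v_0,v_1].
The 10×5 boundary matrix has rank 5 and Smith normal form diag(1,1,1,1,1).

From H_k ≅ ker(∂_k) / im(∂_{k+1}) we obtain:

  H_0: rank C_0 − rank ∂_1 = 5 − 4 = 1, and the invariant factors of ∂_1 are all 1, so H_0 = Z.
  H_1: rank ker ∂_1 − rank ∂_2 = (10 − 4) − 5 = 1, and the invariant factors of ∂_2 are all 1, so H_1 = Z.
  H_2: rank ker ∂_2 − rank ∂_3 = (5 − 5) − 0 = 0, and there is no ∂_3, so H_2 = 0.

(K is a triangulation of the Möbius band.)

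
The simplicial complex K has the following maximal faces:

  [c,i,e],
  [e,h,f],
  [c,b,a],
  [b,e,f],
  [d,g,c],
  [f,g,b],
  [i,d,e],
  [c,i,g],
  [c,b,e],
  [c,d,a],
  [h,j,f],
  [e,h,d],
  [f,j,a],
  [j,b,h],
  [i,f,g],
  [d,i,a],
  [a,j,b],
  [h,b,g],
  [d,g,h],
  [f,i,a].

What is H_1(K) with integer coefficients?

H_1 = Z ⊕ Z_2.

Take the total order a < b < c < d < e < f < g < h < i < j on the vertex set. Then K (dimension 2) consists of the simplices:

  0-simplices (10): a, b, c, d, e, f, g, h, i, j
  1-simplices (30): ab, ac, ad, af, ai, aj, bc, be, bf, bg, bh, bj, cd, ce, cg, ci, de, dg, dh, di, ef, eh, ei, fg, fh, fi, fj, gh, gi, hj
  2-simplices (20): abc, abj, acd, adi, afi, afj, bce, bef, bfg, bgh, bhj, cdg, cei, cgi, deh, dei, dgh, efh, fgi, fhj

Hence C_0 ≅ Z^10, C_1 ≅ Z^30, C_2 ≅ Z^20.

Boundary ∂_1: C_1 → C_0 sends each edge [p,q] (with p < q) to q − p. For instance
  ∂ac = c − a.
The resulting 10×30 matrix has rank 9, and its Smith normal form has invariant factors (1,1,1,1,1,1,1,1,1).

Boundary ∂_2: C_2 → C_1 maps a triangle to the signed sum of its edges. For instance
  ∂cgi = gi − ci + cg,
  ∂cei = ei − ci + ce.
As a 30×20 matrix over Z this has rank 20, with invariant factors (1,1,1,1,1,1,1,1,1,1,1,1,1,1,1,1,1,1,1,2).

Reading off H_k = ker ∂_k / im ∂_{k+1}:

  H_1: rank ker ∂_1 − rank ∂_2 = (30 − 9) − 20 = 1, and ∂_2 has invariant factor 2 > 1, so H_1 ≅ Z ⊕ Z_2.

(K is a triangulation of the Klein bottle.)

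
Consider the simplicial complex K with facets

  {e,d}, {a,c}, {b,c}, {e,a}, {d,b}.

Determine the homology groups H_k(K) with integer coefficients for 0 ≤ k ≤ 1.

Order the vertices as a < b < c < d < e. Listing each simplex with vertices in this order, K has dimension 1 with simplices:

  0-simplices (5): a, b, c, d, e
  1-simplices (5): ac, ae, bc, bd, de

Hence C_0 ≅ Z^5, C_1 ≅ Z^5.

Boundary ∂_1: C_1 → C_0 maps an edge to its endpoints' difference, ∂[p,q] = q − p. For instance
  ∂bd = d − b.
The 5×5 boundary matrix has rank 4 and Smith normal form diag(1,1,1,1).

Computing H_k = (kernel of ∂_k) / (image of ∂_{k+1}):

  H_0: rank C_0 − rank ∂_1 = 5 − 4 = 1, and the invariant factors of ∂_1 are all 1, so H_0 ≅ Z.
  H_1: rank ker ∂_1 − rank ∂_2 = (5 − 4) − 0 = 1, and there is no ∂_2, so H_1 ≅ Z.

(K is a triangulation of the circle S^1.)

H_0 = Z,  H_1 = Z.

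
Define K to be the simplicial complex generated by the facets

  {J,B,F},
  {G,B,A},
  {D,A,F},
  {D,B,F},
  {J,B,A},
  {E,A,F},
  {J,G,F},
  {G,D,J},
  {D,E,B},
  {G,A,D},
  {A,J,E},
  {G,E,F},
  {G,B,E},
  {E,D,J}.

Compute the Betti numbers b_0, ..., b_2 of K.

b_0 = 1, b_1 = 2, b_2 = 1.

Order the vertices as A < B < D < E < F < G < J. Listing each simplex with vertices in this order, K has dimension 2 with simplices:

  0-simplices (7): A, B, D, E, F, G, J
  1-simplices (21): AB, AD, AE, AF, AG, AJ, BD, BE, BF, BG, BJ, DE, DF, DG, DJ, EF, EG, EJ, FG, FJ, GJ
  2-simplices (14): ABG, ABJ, ADF, ADG, AEF, AEJ, BDE, BDF, BEG, BFJ, DEJ, DGJ, EFG, FGJ

Hence C_0 ≅ Z^7, C_1 ≅ Z^21, C_2 ≅ Z^14.

∂_1: C_1 → C_0 is given by ∂[p,q] = [q] − [p].
This gives a 7×21 integer matrix of rank 6; reducing to Smith normal form yields diagonal entries (1,1,1,1,1,1).

∂_2: C_2 → C_1 sends each 2-simplex [p,q,r] to [q,r] − [p,r] + [p,q]. For instance
  ∂ABG = BG − AG + AB,
  ∂ABJ = BJ − AJ + AB.
The resulting 21×14 matrix has rank 13, and its Smith normal form has invariant factors (1,1,1,1,1,1,1,1,1,1,1,1,1).

Computing H_k = (kernel of ∂_k) / (image of ∂_{k+1}):

  H_0: rank C_0 − rank ∂_1 = 7 − 6 = 1, and the invariant factors of ∂_1 are all 1, so H_0 ≅ Z.
  H_1: rank ker ∂_1 − rank ∂_2 = (21 − 6) − 13 = 2, and the invariant factors of ∂_2 are all 1, so H_1 ≅ Z^2.
  H_2: rank ker ∂_2 − rank ∂_3 = (14 − 13) − 0 = 1, and there is no ∂_3, so H_2 ≅ Z.

Hence the Betti numbers are b_0 = 1, b_1 = 2, b_2 = 1.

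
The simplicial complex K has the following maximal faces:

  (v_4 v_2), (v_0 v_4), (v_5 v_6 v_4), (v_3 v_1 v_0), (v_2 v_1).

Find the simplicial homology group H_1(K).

Take the total order v_0 < v_1 < v_2 < v_3 < v_4 < v_5 < v_6 on the vertex set. Then K (dimension 2) consists of the simplices:

  0-simplices (7): [v_0], [v_1], [v_2], [v_3], [v_4], [v_5], [v_6]
  1-simplices (9): [v_0,v_1], [v_0,v_3], [v_0,v_4], [v_1,v_2], [v_1,v_3], [v_2,v_4], [v_4,v_5], [v_4,v_6], [v_5,v_6]
  2-simplices (2): [v_0,v_1,v_3], [v_4,v_5,v_6]

giving chain groups C_0 ≅ Z^7, C_1 ≅ Z^9, C_2 ≅ Z^2.

Boundary ∂_1: C_1 → C_0 sends each edge [p,q] (with p < q) to q − p. For instance
  ∂[v_1,v_3] = [v_3] − [v_1].
The 7×9 boundary matrix has rank 6 and Smith normal form diag(1,1,1,1,1,1).

∂_2: C_2 → C_1 sends each 2-simplex [p,q,r] to [q,r] − [p,r] + [p,q]. For instance
  ∂[v_0,v_1,v_3] = [v_1,v_3] − [v_0,v_3] + [v_0,v_1],
  ∂[v_4,v_5,v_6] = [v_5,v_6] − [v_4,v_6] + [v_4,v_5].
The resulting 9×2 matrix has rank 2, and its Smith normal form has invariant factors (1,1).

Computing H_k = (kernel of ∂_k) / (image of ∂_{k+1}):

  H_1: rank ker ∂_1 − rank ∂_2 = (9 − 6) − 2 = 1, and the invariant factors of ∂_2 are all 1, so H_1 ≅ Z.

H_1 ≅ Z.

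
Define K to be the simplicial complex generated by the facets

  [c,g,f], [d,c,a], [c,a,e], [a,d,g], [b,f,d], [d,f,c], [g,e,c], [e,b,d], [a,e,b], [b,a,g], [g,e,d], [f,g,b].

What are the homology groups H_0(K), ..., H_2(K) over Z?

Take the total order a < b < c < d < e < f < g on the vertex set. Then K (dimension 2) consists of the simplices:

  0-simplices (7): a, b, c, d, e, f, g
  1-simplices (18): ab, ac, ad, ae, ag, bd, be, bf, bg, cd, ce, cf, cg, de, df, dg, eg, fg
  2-simplices (12): abe, abg, acd, ace, adg, bde, bdf, bfg, cdf, ceg, cfg, deg

giving chain groups C_0 ≅ Z^7, C_1 ≅ Z^18, C_2 ≅ Z^12.

The boundary map ∂_1: C_1 → C_0 is given by ∂[p,q] = [q] − [p]. For instance
  ∂bd = d − b.
The 7×18 boundary matrix has rank 6 and Smith normal form diag(1,1,1,1,1,1).

The boundary map ∂_2: C_2 → C_1 sends each 2-simplex [p,q,r] to [q,r] − [p,r] + [p,q]. For instance
  ∂bde = de − be + bd,
  ∂bdf = df − bf + bd.
The resulting 18×12 matrix has rank 12, and its Smith normal form has invariant factors (1,1,1,1,1,1,1,1,1,1,1,2).

Now H_k = ker ∂_k / im ∂_{k+1}, so:

  H_0: rank C_0 − rank ∂_1 = 7 − 6 = 1, and the invariant factors of ∂_1 are all 1, so H_0 = Z.
  H_1: rank ker ∂_1 − rank ∂_2 = (18 − 6) − 12 = 0, and ∂_2 has invariant factor 2 > 1, so H_1 = Z/2.
  H_2: rank ker ∂_2 − rank ∂_3 = (12 − 12) − 0 = 0, and there is no ∂_3, so H_2 = 0.

(K is a triangulation of the real projective plane RP^2.)

H_0 = Z,  H_1 = Z/2,  H_2 = 0.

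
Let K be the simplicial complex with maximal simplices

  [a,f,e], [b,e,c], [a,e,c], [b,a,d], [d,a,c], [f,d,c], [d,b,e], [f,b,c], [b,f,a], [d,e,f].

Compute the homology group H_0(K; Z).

Order the vertices as a < b < c < d < e < f. Listing each simplex with vertices in this order, K has dimension 2 with simplices:

  0-simplices (6): a, b, c, d, e, f
  1-simplices (15): ab, ac, ad, ae, af, bc, bd, be, bf, cd, ce, cf, de, df, ef
  2-simplices (10): abd, abf, acd, ace, aef, bce, bcf, bde, cdf, def

Hence C_0 ≅ Z^6, C_1 ≅ Z^15, C_2 ≅ Z^10.

∂_1: C_1 → C_0 sends each edge [p,q] (with p < q) to q − p. For instance
  ∂df = f − d.
The 6×15 boundary matrix has rank 5 and Smith normal form diag(1,1,1,1,1).

∂_2: C_2 → C_1 acts by ∂[p,q,r] = [q,r] − [p,r] + [p,q]. For instance
  ∂bde = de − be + bd,
  ∂ace = ce − ae + ac.
The 15×10 boundary matrix has rank 10 and Smith normal form diag(1,1,1,1,1,1,1,1,1,2).

Reading off H_k = ker ∂_k / im ∂_{k+1}:

  H_0: rank C_0 − rank ∂_1 = 6 − 5 = 1, and the invariant factors of ∂_1 are all 1, so H_0 ≅ Z.

H_0 = Z.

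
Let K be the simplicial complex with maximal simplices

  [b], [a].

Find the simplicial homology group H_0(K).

H_0 ≅ Z^2.

Take the total order a < b on the vertex set. Then K (dimension 0) consists of the simplices:

  0-simplices (2): a, b

so the chain groups are C_0 ≅ Z^2.

Reading off H_k = ker ∂_k / im ∂_{k+1}:

  H_0: rank C_0 − rank ∂_1 = 2 − 0 = 2, and there is no ∂_1, so H_0 ≅ Z^2.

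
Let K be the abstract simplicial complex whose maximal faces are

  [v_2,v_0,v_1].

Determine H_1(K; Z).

Order the vertices as v_0 < v_1 < v_2. Listing each simplex with vertices in this order, K has dimension 2 with simplices:

  0-simplices (3): [v_0], [v_1], [v_2]
  1-simplices (3): [v_0,v_1], [v_0,v_2], [v_1,v_2]
  2-simplices (1): [v_0,v_1,v_2]

so the chain groups are C_0 ≅ Z^3, C_1 ≅ Z^3, C_2 ≅ Z^1.

Boundary ∂_1: C_1 → C_0 is given by ∂[p,q] = [q] − [p].
The 3×3 boundary matrix has rank 2 and Smith normal form diag(1,1).

Boundary ∂_2: C_2 → C_1 sends each 2-simplex [p,q,r] to [q,r] − [p,r] + [p,q]. For instance
  ∂[v_0,v_1,v_2] = [v_1,v_2] − [v_0,v_2] + [v_0,v_1].
As a 3×1 matrix over Z this has rank 1, with invariant factors (1).

Now H_k = ker ∂_k / im ∂_{k+1}, so:

  H_1: rank ker ∂_1 − rank ∂_2 = (3 − 2) − 1 = 0, and the invariant factors of ∂_2 are all 1, so H_1 ≅ 0.

H_1 ≅ 0.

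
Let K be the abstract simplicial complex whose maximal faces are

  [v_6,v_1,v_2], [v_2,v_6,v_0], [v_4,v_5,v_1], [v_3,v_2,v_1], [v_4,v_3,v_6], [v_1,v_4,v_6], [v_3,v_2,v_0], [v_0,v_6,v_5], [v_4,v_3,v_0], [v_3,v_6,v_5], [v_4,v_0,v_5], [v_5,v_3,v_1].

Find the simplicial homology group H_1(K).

Fix the vertex order v_0 < v_1 < v_2 < v_3 < v_4 < v_5 < v_6 and write every simplex with vertices in increasing order. Then dim K = 2 and the simplices of K are:

  0-simplices (7): [v_0], [v_1], [v_2], [v_3], [v_4], [v_5], [v_6]
  1-simplices (18): (18 of them)
  2-simplices (12): (12 of them)

giving chain groups C_0 ≅ Z^7, C_1 ≅ Z^18, C_2 ≅ Z^12.

The boundary map ∂_1: C_1 → C_0 maps an edge to its endpoints' difference, ∂[p,q] = q − p.
As a 7×18 matrix over Z this has rank 6, with invariant factors (1,1,1,1,1,1).

The boundary map ∂_2: C_2 → C_1 sends each 2-simplex [p,q,r] to [q,r] − [p,r] + [p,q]. For instance
  ∂[v_1,v_2,v_6] = [v_2,v_6] − [v_1,v_6] + [v_1,v_2],
  ∂[v_3,v_5,v_6] = [v_5,v_6] − [v_3,v_6] + [v_3,v_5].
The resulting 18×12 matrix has rank 12, and its Smith normal form has invariant factors (1,1,1,1,1,1,1,1,1,1,1,2).

Computing H_k = (kernel of ∂_k) / (image of ∂_{k+1}):

  H_1: rank ker ∂_1 − rank ∂_2 = (18 − 6) − 12 = 0, and ∂_2 has invariant factor 2 > 1, so H_1 ≅ Z/2Z.

H_1 ≅ Z/2Z.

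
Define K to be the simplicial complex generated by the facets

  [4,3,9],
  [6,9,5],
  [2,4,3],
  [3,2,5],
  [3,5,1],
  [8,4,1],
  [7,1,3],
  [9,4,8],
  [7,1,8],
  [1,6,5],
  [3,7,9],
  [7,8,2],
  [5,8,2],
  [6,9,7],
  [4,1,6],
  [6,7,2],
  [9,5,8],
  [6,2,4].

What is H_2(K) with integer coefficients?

K has 9 vertices, 27 edges, 18 triangles.
rank ∂_2 = 17, rank ∂_3 = 0 ⇒ b_2 = 18 − 17 − 0 = 1. So H_2 = Z.

H_2 ≅ Z.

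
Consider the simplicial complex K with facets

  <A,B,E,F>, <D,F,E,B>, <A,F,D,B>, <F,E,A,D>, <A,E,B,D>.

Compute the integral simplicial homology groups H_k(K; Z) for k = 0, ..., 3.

H_0 ≅ Z,  H_1 = 0,  H_2 = 0,  H_3 ≅ Z.

Order the vertices as A < B < D < E < F. Listing each simplex with vertices in this order, K has dimension 3 with simplices:

  0-simplices (5): A, B, D, E, F
  1-simplices (10): AB, AD, AE, AF, BD, BE, BF, DE, DF, EF
  2-simplices (10): ABD, ABE, ABF, ADE, ADF, AEF, BDE, BDF, BEF, DEF
  3-simplices (5): ABDE, ABDF, ABEF, ADEF, BDEF

so the chain groups are C_0 ≅ Z^5, C_1 ≅ Z^10, C_2 ≅ Z^10, C_3 ≅ Z^5.

∂_1: C_1 → C_0 maps an edge to its endpoints' difference, ∂[p,q] = q − p. For instance
  ∂AF = F − A.
This gives a 5×10 integer matrix of rank 4; reducing to Smith normal form yields diagonal entries (1,1,1,1).

Boundary ∂_2: C_2 → C_1 sends each 2-simplex [p,q,r] to [q,r] − [p,r] + [p,q]. For instance
  ∂ADE = DE − AE + AD,
  ∂BEF = EF − BF + BE.
The resulting 10×10 matrix has rank 6, and its Smith normal form has invariant factors (1,1,1,1,1,1).

Boundary ∂_3: C_3 → C_2 sends each 3-simplex σ to the alternating sum Σ_i (−1)^i (σ with its i-th vertex removed). For instance
  ∂ABEF = BEF − AEF + ABF − ABE,
  ∂ABDE = BDE − ADE + ABE − ABD.
This gives a 10×5 integer matrix of rank 4; reducing to Smith normal form yields diagonal entries (1,1,1,1).

Reading off H_k = ker ∂_k / im ∂_{k+1}:

  H_0: rank C_0 − rank ∂_1 = 5 − 4 = 1, and the invariant factors of ∂_1 are all 1, so H_0 ≅ Z.
  H_1: rank ker ∂_1 − rank ∂_2 = (10 − 4) − 6 = 0, and the invariant factors of ∂_2 are all 1, so H_1 ≅ 0.
  H_2: rank ker ∂_2 − rank ∂_3 = (10 − 6) − 4 = 0, and the invariant factors of ∂_3 are all 1, so H_2 ≅ 0.
  H_3: rank ker ∂_3 − rank ∂_4 = (5 − 4) − 0 = 1, and there is no ∂_4, so H_3 ≅ Z.

(K is a triangulation of the 3-sphere S^3.)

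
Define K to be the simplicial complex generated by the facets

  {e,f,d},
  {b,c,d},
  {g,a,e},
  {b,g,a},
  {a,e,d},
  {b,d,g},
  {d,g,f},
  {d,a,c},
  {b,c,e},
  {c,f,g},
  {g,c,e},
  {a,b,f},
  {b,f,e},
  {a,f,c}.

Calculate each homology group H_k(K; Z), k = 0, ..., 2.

Order the vertices as a < b < c < d < e < f < g. Listing each simplex with vertices in this order, K has dimension 2 with simplices:

  0-simplices (7): a, b, c, d, e, f, g
  1-simplices (21): ab, ac, ad, ae, af, ag, bc, bd, be, bf, bg, cd, ce, cf, cg, de, df, dg, ef, eg, fg
  2-simplices (14): abf, abg, acd, acf, ade, aeg, bcd, bce, bdg, bef, ceg, cfg, def, dfg

so the chain groups are C_0 ≅ Z^7, C_1 ≅ Z^21, C_2 ≅ Z^14.

The boundary map ∂_1: C_1 → C_0 sends each edge [p,q] (with p < q) to q − p.
As a 7×21 matrix over Z this has rank 6, with invariant factors (1,1,1,1,1,1).

∂_2: C_2 → C_1 sends each 2-simplex [p,q,r] to [q,r] − [p,r] + [p,q]. For instance
  ∂cfg = fg − cg + cf,
  ∂bce = ce − be + bc.
The resulting 21×14 matrix has rank 13, and its Smith normal form has invariant factors (1,1,1,1,1,1,1,1,1,1,1,1,1).

Reading off H_k = ker ∂_k / im ∂_{k+1}:

  H_0: rank C_0 − rank ∂_1 = 7 − 6 = 1, and the invariant factors of ∂_1 are all 1, so H_0 = Z.
  H_1: rank ker ∂_1 − rank ∂_2 = (21 − 6) − 13 = 2, and the invariant factors of ∂_2 are all 1, so H_1 = Z^2.
  H_2: rank ker ∂_2 − rank ∂_3 = (14 − 13) − 0 = 1, and there is no ∂_3, so H_2 = Z.

H_0 ≅ Z,  H_1 ≅ Z^2,  H_2 ≅ Z.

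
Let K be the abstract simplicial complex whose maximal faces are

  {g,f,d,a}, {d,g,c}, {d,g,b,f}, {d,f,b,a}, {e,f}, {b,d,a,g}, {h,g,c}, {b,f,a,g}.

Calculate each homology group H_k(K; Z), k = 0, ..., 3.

H_0 = Z,  H_1 = 0,  H_2 = 0,  H_3 = Z.

We work with the vertex ordering a < b < c < d < e < f < g < h. The simplices of K, each written with vertices in increasing order, are:

  0-simplices (8): a, b, c, d, e, f, g, h
  1-simplices (15): ab, ad, af, ag, bd, bf, bg, cd, cg, ch, df, dg, ef, fg, gh
  2-simplices (12): abd, abf, abg, adf, adg, afg, bdf, bdg, bfg, cdg, cgh, dfg
  3-simplices (5): abdf, abdg, abfg, adfg, bdfg

so the chain groups are C_0 ≅ Z^8, C_1 ≅ Z^15, C_2 ≅ Z^12, C_3 ≅ Z^5.

The boundary map ∂_1: C_1 → C_0 sends each edge [p,q] (with p < q) to q − p. For instance
  ∂bd = d − b.
As a 8×15 matrix over Z this has rank 7, with invariant factors (1,1,1,1,1,1,1).

∂_2: C_2 → C_1 acts by ∂[p,q,r] = [q,r] − [p,r] + [p,q]. For instance
  ∂abg = bg − ag + ab,
  ∂dfg = fg − dg + df.
As a 15×12 matrix over Z this has rank 8, with invariant factors (1,1,1,1,1,1,1,1).

Boundary ∂_3: C_3 → C_2 sends each 3-simplex σ to the alternating sum Σ_i (−1)^i (σ with its i-th vertex removed). For instance
  ∂abdf = bdf − adf + abf − abd,
  ∂abfg = bfg − afg + abg − abf.
The resulting 12×5 matrix has rank 4, and its Smith normal form has invariant factors (1,1,1,1).

Reading off H_k = ker ∂_k / im ∂_{k+1}:

  H_0: rank C_0 − rank ∂_1 = 8 − 7 = 1, and the invariant factors of ∂_1 are all 1, so H_0 = Z.
  H_1: rank ker ∂_1 − rank ∂_2 = (15 − 7) − 8 = 0, and the invariant factors of ∂_2 are all 1, so H_1 = 0.
  H_2: rank ker ∂_2 − rank ∂_3 = (12 − 8) − 4 = 0, and the invariant factors of ∂_3 are all 1, so H_2 = 0.
  H_3: rank ker ∂_3 − rank ∂_4 = (5 − 4) − 0 = 1, and there is no ∂_4, so H_3 = Z.

As a check, the Euler characteristic is 8 − 15 + 12 − 5 = 0, which agrees with 1 − 0 + 0 − 1 = 0.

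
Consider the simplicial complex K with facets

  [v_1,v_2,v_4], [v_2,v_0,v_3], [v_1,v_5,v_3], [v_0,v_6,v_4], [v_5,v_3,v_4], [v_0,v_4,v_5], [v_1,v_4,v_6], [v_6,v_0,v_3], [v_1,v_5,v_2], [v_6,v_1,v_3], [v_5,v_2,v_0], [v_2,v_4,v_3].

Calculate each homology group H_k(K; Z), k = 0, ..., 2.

We work with the vertex ordering v_0 < v_1 < v_2 < v_3 < v_4 < v_5 < v_6. The simplices of K, each written with vertices in increasing order, are:

  0-simplices (7): [v_0], [v_1], [v_2], [v_3], [v_4], [v_5], [v_6]
  1-simplices (18): (18 of them)
  2-simplices (12): (12 of them)

Hence C_0 ≅ Z^7, C_1 ≅ Z^18, C_2 ≅ Z^12.

Boundary ∂_1: C_1 → C_0 is given by ∂[p,q] = [q] − [p].
This gives a 7×18 integer matrix of rank 6; reducing to Smith normal form yields diagonal entries (1,1,1,1,1,1).

∂_2: C_2 → C_1 maps a triangle to the signed sum of its edges. For instance
  ∂[v_0,v_2,v_3] = [v_2,v_3] − [v_0,v_3] + [v_0,v_2],
  ∂[v_1,v_2,v_5] = [v_2,v_5] − [v_1,v_5] + [v_1,v_2].
The 18×12 boundary matrix has rank 12 and Smith normal form diag(1,1,1,1,1,1,1,1,1,1,1,2).

Now H_k = ker ∂_k / im ∂_{k+1}, so:

  H_0: rank C_0 − rank ∂_1 = 7 − 6 = 1, and the invariant factors of ∂_1 are all 1, so H_0 ≅ Z.
  H_1: rank ker ∂_1 − rank ∂_2 = (18 − 6) − 12 = 0, and ∂_2 has invariant factor 2 > 1, so H_1 ≅ Z_2.
  H_2: rank ker ∂_2 − rank ∂_3 = (12 − 12) − 0 = 0, and there is no ∂_3, so H_2 ≅ 0.

H_0 = Z,  H_1 = Z_2,  H_2 = 0.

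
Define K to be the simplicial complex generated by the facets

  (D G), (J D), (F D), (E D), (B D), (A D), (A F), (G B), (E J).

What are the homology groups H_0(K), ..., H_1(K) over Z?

H_0 = Z,  H_1 = Z^3.

Order the vertices as A < B < D < E < F < G < J. Listing each simplex with vertices in this order, K has dimension 1 with simplices:

  0-simplices (7): A, B, D, E, F, G, J
  1-simplices (9): AD, AF, BD, BG, DE, DF, DG, DJ, EJ

so the chain groups are C_0 ≅ Z^7, C_1 ≅ Z^9.

Boundary ∂_1: C_1 → C_0 sends each edge [p,q] (with p < q) to q − p. For instance
  ∂BD = D − B.
As a 7×9 matrix over Z this has rank 6, with invariant factors (1,1,1,1,1,1).

Now H_k = ker ∂_k / im ∂_{k+1}, so:

  H_0: rank C_0 − rank ∂_1 = 7 − 6 = 1, and the invariant factors of ∂_1 are all 1, so H_0 = Z.
  H_1: rank ker ∂_1 − rank ∂_2 = (9 − 6) − 0 = 3, and there is no ∂_2, so H_1 = Z^3.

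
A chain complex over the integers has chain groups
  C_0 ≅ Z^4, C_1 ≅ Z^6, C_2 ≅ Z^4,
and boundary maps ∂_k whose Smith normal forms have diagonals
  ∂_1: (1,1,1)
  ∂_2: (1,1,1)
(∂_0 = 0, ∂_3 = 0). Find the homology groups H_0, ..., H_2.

H_0: b_0 = 4 − 0 − 3 = 1; torsion from ∂_1 factors > 1: none. So H_0 ≅ Z.
H_1: b_1 = 6 − 3 − 3 = 0; torsion from ∂_2 factors > 1: none. So H_1 ≅ 0.
H_2: b_2 = 4 − 3 − 0 = 1; torsion from ∂_3 factors > 1: none. So H_2 ≅ Z.

H_0 ≅ Z,  H_1 = 0,  H_2 ≅ Z.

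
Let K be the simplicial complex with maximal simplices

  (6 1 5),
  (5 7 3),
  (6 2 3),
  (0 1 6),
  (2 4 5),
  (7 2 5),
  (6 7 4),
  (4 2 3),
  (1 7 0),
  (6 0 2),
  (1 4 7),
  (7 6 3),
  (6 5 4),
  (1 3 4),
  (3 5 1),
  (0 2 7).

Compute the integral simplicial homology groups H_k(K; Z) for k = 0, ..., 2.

H_0 = Z,  H_1 = Z^2,  H_2 = Z.

K has 8 vertices, 24 edges, 16 triangles.
rank ∂_0 = 0, rank ∂_1 = 7 ⇒ b_0 = 8 − 0 − 7 = 1; all invariant factors of ∂_1 are 1 so no torsion. So H_0 ≅ Z.
rank ∂_1 = 7, rank ∂_2 = 15 ⇒ b_1 = 24 − 7 − 15 = 2; all invariant factors of ∂_2 are 1 so no torsion. So H_1 ≅ Z^2.
rank ∂_2 = 15, rank ∂_3 = 0 ⇒ b_2 = 16 − 15 − 0 = 1. So H_2 ≅ Z.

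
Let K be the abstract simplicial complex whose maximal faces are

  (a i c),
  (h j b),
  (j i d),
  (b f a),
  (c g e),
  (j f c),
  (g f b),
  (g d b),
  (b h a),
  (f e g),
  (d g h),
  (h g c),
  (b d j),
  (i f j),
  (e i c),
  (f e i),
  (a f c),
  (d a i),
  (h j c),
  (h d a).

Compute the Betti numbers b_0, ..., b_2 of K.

b_0 = 1, b_1 = 1, b_2 = 0.

Take the total order a < b < c < d < e < f < g < h < i < j on the vertex set. Then K (dimension 2) consists of the simplices:

  0-simplices (10): a, b, c, d, e, f, g, h, i, j
  1-simplices (30): ab, ac, ad, af, ah, ai, bd, bf, bg, bh, bj, ce, cf, cg, ch, ci, cj, dg, dh, di, dj, ef, eg, ei, fg, fi, fj, gh, hj, ij
  2-simplices (20): abf, abh, acf, aci, adh, adi, bdg, bdj, bfg, bhj, ceg, cei, cfj, cgh, chj, dgh, dij, efg, efi, fij

giving chain groups C_0 ≅ Z^10, C_1 ≅ Z^30, C_2 ≅ Z^20.

∂_1: C_1 → C_0 maps an edge to its endpoints' difference, ∂[p,q] = q − p.
The 10×30 boundary matrix has rank 9 and Smith normal form diag(1,1,1,1,1,1,1,1,1).

Boundary ∂_2: C_2 → C_1 maps a triangle to the signed sum of its edges. For instance
  ∂adh = dh − ah + ad,
  ∂abh = bh − ah + ab.
This gives a 30×20 integer matrix of rank 20; reducing to Smith normal form yields diagonal entries (1,1,1,1,1,1,1,1,1,1,1,1,1,1,1,1,1,1,1,2).

From H_k ≅ ker(∂_k) / im(∂_{k+1}) we obtain:

  H_0: rank C_0 − rank ∂_1 = 10 − 9 = 1, and the invariant factors of ∂_1 are all 1, so H_0 = Z.
  H_1: rank ker ∂_1 − rank ∂_2 = (30 − 9) − 20 = 1, and ∂_2 has invariant factor 2 > 1, so H_1 = Z × Z/2.
  H_2: rank ker ∂_2 − rank ∂_3 = (20 − 20) − 0 = 0, and there is no ∂_3, so H_2 = 0.

Hence the Betti numbers are b_0 = 1, b_1 = 1, b_2 = 0.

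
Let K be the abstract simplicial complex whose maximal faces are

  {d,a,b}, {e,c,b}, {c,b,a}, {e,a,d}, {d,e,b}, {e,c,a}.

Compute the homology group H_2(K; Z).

Fix the vertex order a < b < c < d < e and write every simplex with vertices in increasing order. Then dim K = 2 and the simplices of K are:

  0-simplices (5): a, b, c, d, e
  1-simplices (9): ab, ac, ad, ae, bc, bd, be, ce, de
  2-simplices (6): abc, abd, ace, ade, bce, bde

giving chain groups C_0 ≅ Z^5, C_1 ≅ Z^9, C_2 ≅ Z^6.

The boundary map ∂_1: C_1 → C_0 maps an edge to its endpoints' difference, ∂[p,q] = q − p.
This gives a 5×9 integer matrix of rank 4; reducing to Smith normal form yields diagonal entries (1,1,1,1).

∂_2: C_2 → C_1 acts by ∂[p,q,r] = [q,r] − [p,r] + [p,q]. For instance
  ∂ace = ce − ae + ac,
  ∂abc = bc − ac + ab.
The resulting 9×6 matrix has rank 5, and its Smith normal form has invariant factors (1,1,1,1,1).

Reading off H_k = ker ∂_k / im ∂_{k+1}:

  H_2: rank ker ∂_2 − rank ∂_3 = (6 − 5) − 0 = 1, and there is no ∂_3, so H_2 = Z.

(K is a triangulation of the 2-sphere S^2.)

H_2 = Z.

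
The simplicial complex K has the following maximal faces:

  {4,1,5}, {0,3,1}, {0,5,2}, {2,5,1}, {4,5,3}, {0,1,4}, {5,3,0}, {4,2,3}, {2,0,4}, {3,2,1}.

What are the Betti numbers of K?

b_0 = 1, b_1 = 0, b_2 = 0.

K has 6 vertices, 15 edges, 10 triangles.
rank ∂_0 = 0, rank ∂_1 = 5 ⇒ b_0 = 6 − 0 − 5 = 1; all invariant factors of ∂_1 are 1 so no torsion. So H_0 = Z.
rank ∂_1 = 5, rank ∂_2 = 10 ⇒ b_1 = 15 − 5 − 10 = 0; ∂_2 has invariant factor(s) [2] giving torsion. So H_1 = Z/2.
rank ∂_2 = 10, rank ∂_3 = 0 ⇒ b_2 = 10 − 10 − 0 = 0. So H_2 = 0.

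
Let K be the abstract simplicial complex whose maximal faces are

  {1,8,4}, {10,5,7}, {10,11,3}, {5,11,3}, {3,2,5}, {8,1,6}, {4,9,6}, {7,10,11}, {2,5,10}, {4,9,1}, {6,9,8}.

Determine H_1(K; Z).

H_1 = Z^2.

K has 11 vertices, 22 edges, 11 triangles.
rank ∂_1 = 9, rank ∂_2 = 11 ⇒ b_1 = 22 − 9 − 11 = 2; all invariant factors of ∂_2 are 1 so no torsion. So H_1 ≅ Z^2.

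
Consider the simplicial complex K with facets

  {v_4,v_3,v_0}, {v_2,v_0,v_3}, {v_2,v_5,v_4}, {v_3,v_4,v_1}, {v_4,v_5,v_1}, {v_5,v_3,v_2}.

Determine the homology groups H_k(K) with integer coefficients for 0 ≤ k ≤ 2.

H_0 ≅ Z,  H_1 ≅ Z,  H_2 = 0.

Order the vertices as v_0 < v_1 < v_2 < v_3 < v_4 < v_5. Listing each simplex with vertices in this order, K has dimension 2 with simplices:

  0-simplices (6): [v_0], [v_1], [v_2], [v_3], [v_4], [v_5]
  1-simplices (12): [v_0,v_2], [v_0,v_3], [v_0,v_4], [v_1,v_3], [v_1,v_4], [v_1,v_5], [v_2,v_3], [v_2,v_4], [v_2,v_5], [v_3,v_4], [v_3,v_5], [v_4,v_5]
  2-simplices (6): [v_0,v_2,v_3], [v_0,v_3,v_4], [v_1,v_3,v_4], [v_1,v_4,v_5], [v_2,v_3,v_5], [v_2,v_4,v_5]

Hence C_0 ≅ Z^6, C_1 ≅ Z^12, C_2 ≅ Z^6.

∂_1: C_1 → C_0 sends each edge [p,q] (with p < q) to q − p. For instance
  ∂[v_3,v_5] = [v_5] − [v_3].
This gives a 6×12 integer matrix of rank 5; reducing to Smith normal form yields diagonal entries (1,1,1,1,1).

∂_2: C_2 → C_1 acts by ∂[p,q,r] = [q,r] − [p,r] + [p,q]. For instance
  ∂[v_1,v_4,v_5] = [v_4,v_5] − [v_1,v_5] + [v_1,v_4],
  ∂[v_2,v_4,v_5] = [v_4,v_5] − [v_2,v_5] + [v_2,v_4].
This gives a 12×6 integer matrix of rank 6; reducing to Smith normal form yields diagonal entries (1,1,1,1,1,1).

Computing H_k = (kernel of ∂_k) / (image of ∂_{k+1}):

  H_0: rank C_0 − rank ∂_1 = 6 − 5 = 1, and the invariant factors of ∂_1 are all 1, so H_0 = Z.
  H_1: rank ker ∂_1 − rank ∂_2 = (12 − 5) − 6 = 1, and the invariant factors of ∂_2 are all 1, so H_1 = Z.
  H_2: rank ker ∂_2 − rank ∂_3 = (6 − 6) − 0 = 0, and there is no ∂_3, so H_2 = 0.

As a check, the Euler characteristic is 6 − 12 + 6 = 0, which agrees with 1 − 1 + 0 = 0.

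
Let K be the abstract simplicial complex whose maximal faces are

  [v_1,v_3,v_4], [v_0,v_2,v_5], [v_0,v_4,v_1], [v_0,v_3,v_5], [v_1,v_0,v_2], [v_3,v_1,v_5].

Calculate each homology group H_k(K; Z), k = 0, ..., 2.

H_0 ≅ Z,  H_1 ≅ Z,  H_2 = 0.

Fix the vertex order v_0 < v_1 < v_2 < v_3 < v_4 < v_5 and write every simplex with vertices in increasing order. Then dim K = 2 and the simplices of K are:

  0-simplices (6): [v_0], [v_1], [v_2], [v_3], [v_4], [v_5]
  1-simplices (12): [v_0,v_1], [v_0,v_2], [v_0,v_3], [v_0,v_4], [v_0,v_5], [v_1,v_2], [v_1,v_3], [v_1,v_4], [v_1,v_5], [v_2,v_5], [v_3,v_4], [v_3,v_5]
  2-simplices (6): [v_0,v_1,v_2], [v_0,v_1,v_4], [v_0,v_2,v_5], [v_0,v_3,v_5], [v_1,v_3,v_4], [v_1,v_3,v_5]

Hence C_0 ≅ Z^6, C_1 ≅ Z^12, C_2 ≅ Z^6.

The boundary map ∂_1: C_1 → C_0 is given by ∂[p,q] = [q] − [p]. For instance
  ∂[v_1,v_2] = [v_2] − [v_1].
The resulting 6×12 matrix has rank 5, and its Smith normal form has invariant factors (1,1,1,1,1).

Boundary ∂_2: C_2 → C_1 maps a triangle to the signed sum of its edges. For instance
  ∂[v_1,v_3,v_5] = [v_3,v_5] − [v_1,v_5] + [v_1,v_3],
  ∂[v_0,v_3,v_5] = [v_3,v_5] − [v_0,v_5] + [v_0,v_3].
This gives a 12×6 integer matrix of rank 6; reducing to Smith normal form yields diagonal entries (1,1,1,1,1,1).

Computing H_k = (kernel of ∂_k) / (image of ∂_{k+1}):

  H_0: rank C_0 − rank ∂_1 = 6 − 5 = 1, and the invariant factors of ∂_1 are all 1, so H_0 = Z.
  H_1: rank ker ∂_1 − rank ∂_2 = (12 − 5) − 6 = 1, and the invariant factors of ∂_2 are all 1, so H_1 = Z.
  H_2: rank ker ∂_2 − rank ∂_3 = (6 − 6) − 0 = 0, and there is no ∂_3, so H_2 = 0.

As a check, the Euler characteristic is 6 − 12 + 6 = 0, which agrees with 1 − 1 + 0 = 0.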